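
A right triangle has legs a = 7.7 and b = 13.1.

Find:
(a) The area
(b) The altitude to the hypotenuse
(a) The legs are perpendicular, so Area = ½·a·b = ½·7.7·13.1 = ½·100.87 = 50.435
(b) Hypotenuse c = √(a² + b²) = √(59.29 + 171.61) = √230.9 ≈ 15.1954
    Area = ½·c·h_c  ⇒  h_c = 2·Area/c = 100.87/15.1954 ≈ 6.6382

Area = 50.435, h_c = 6.638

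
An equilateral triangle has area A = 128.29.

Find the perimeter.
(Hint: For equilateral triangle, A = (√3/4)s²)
A = (√3/4)s²  ⇒  s² = 4A/√3 = 4·128.29/√3 = 513.16/1.73205 ≈ 296.273
s ≈ √296.273 ≈ 17.2126
Perimeter = 3s ≈ 3·17.2126 ≈ 51.6378

Perimeter = 51.64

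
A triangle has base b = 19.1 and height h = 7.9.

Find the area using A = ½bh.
A = ½·b·h = ½·19.1·7.9 = ½·150.89 = 75.445

Area = 75.445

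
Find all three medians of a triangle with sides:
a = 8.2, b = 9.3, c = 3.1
Median formula: m_a = ½√(2b² + 2c² − a²) (and cyclically). a² = 67.24, b² = 86.49, c² = 9.61.
m_a = ½√(2·86.49 + 2·9.61 − 67.24) = ½√124.96 ≈ ½·11.1786 ≈ 5.58928
m_b = ½√(2·67.24 + 2·9.61 − 86.49) = ½√67.21 ≈ ½·8.19817 ≈ 4.09909
m_c = ½√(2·67.24 + 2·86.49 − 9.61) = ½√297.85 ≈ ½·17.2583 ≈ 8.62917

m_a = 5.589, m_b = 4.099, m_c = 8.629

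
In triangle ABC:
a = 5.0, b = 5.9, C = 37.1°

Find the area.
Two sides and the included angle (SAS): A = ½·a·b·sin(C) = ½·5.0·5.9·sin(37.1°)
sin(37.1°) ≈ 0.603208
A ≈ ½·29.5·0.603208 = 14.75·0.603208 ≈ 8.89732

Area = 8.897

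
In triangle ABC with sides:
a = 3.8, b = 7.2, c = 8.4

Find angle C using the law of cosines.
c² = a² + b² − 2ab·cos(C)  ⇒  cos(C) = (a² + b² − c²)/(2ab)
cos(C) = (3.8² + 7.2² − 8.4²)/(2·3.8·7.2) = (14.44 + 51.84 − 70.56)/54.72 = -4.28/54.72 ≈ -0.0782164
C = arccos(-0.0782164) ≈ 94.4861°

C = 94.49°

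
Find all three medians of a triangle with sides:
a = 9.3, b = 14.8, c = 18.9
Median formula: m_a = ½√(2b² + 2c² − a²) (and cyclically). a² = 86.49, b² = 219.04, c² = 357.21.
m_a = ½√(2·219.04 + 2·357.21 − 86.49) = ½√1066.01 ≈ ½·32.6498 ≈ 16.3249
m_b = ½√(2·86.49 + 2·357.21 − 219.04) = ½√668.36 ≈ ½·25.8527 ≈ 12.9263
m_c = ½√(2·86.49 + 2·219.04 − 357.21) = ½√253.85 ≈ ½·15.9327 ≈ 7.96634

m_a = 16.32, m_b = 12.93, m_c = 7.966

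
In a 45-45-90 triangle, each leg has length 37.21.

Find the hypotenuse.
In a 45-45-90 triangle the sides are in ratio 1 : 1 : √2, so hypotenuse = leg·√2.
Hypotenuse = 37.21·√2 ≈ 37.21·1.41421 ≈ 52.6229

Hypotenuse = 37.21√2 = 52.62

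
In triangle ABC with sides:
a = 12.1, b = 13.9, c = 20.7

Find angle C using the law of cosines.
c² = a² + b² − 2ab·cos(C)  ⇒  cos(C) = (a² + b² − c²)/(2ab)
cos(C) = (12.1² + 13.9² − 20.7²)/(2·12.1·13.9) = (146.41 + 193.21 − 428.49)/336.38 = -88.87/336.38 ≈ -0.264195
C = arccos(-0.264195) ≈ 105.319°

C = 105.3°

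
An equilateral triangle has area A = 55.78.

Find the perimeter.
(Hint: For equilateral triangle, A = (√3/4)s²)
A = (√3/4)s²  ⇒  s² = 4A/√3 = 4·55.78/√3 = 223.12/1.73205 ≈ 128.818
s ≈ √128.818 ≈ 11.3498
Perimeter = 3s ≈ 3·11.3498 ≈ 34.0495

Perimeter = 34.05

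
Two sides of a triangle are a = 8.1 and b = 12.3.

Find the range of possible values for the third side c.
Triangle inequality: |a − b| < c < a + b
|a − b| = |8.1 − 12.3| = 4.2
a + b = 8.1 + 12.3 = 20.4

4.2 < c < 20.4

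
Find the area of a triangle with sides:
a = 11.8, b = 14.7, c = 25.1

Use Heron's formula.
s = (11.8 + 14.7 + 25.1)/2 = 51.6/2 = 25.8
s − a = 14, s − b = 11.1, s − c = 0.7
s(s−a)(s−b)(s−c) = 25.8·14·11.1·0.7 ≈ 2806.52
Area = √2806.52 ≈ 52.9766

Area = 52.98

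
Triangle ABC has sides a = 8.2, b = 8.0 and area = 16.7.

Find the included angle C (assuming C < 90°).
Area = ½·a·b·sin(C)  ⇒  sin(C) = 2·Area/(a·b) = 2·16.7/(8.2·8.0) = 33.4/65.6 ≈ 0.509146
C = arcsin(0.509146) ≈ 30.607° (taking the acute solution since C < 90°)

C = 30.61°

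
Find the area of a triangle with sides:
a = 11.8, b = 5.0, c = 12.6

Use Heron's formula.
s = (11.8 + 5.0 + 12.6)/2 = 29.4/2 = 14.7
s − a = 2.9, s − b = 9.7, s − c = 2.1
s(s−a)(s−b)(s−c) = 14.7·2.9·9.7·2.1 ≈ 868.373
Area = √868.373 ≈ 29.4682

Area = 29.47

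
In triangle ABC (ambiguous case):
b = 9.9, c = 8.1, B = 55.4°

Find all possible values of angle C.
b/sin(B) = c/sin(C)  ⇒  sin(C) = c·sin(B)/b = 8.1·sin(55.4°)/9.9
sin(55.4°) ≈ 0.823136
sin(C) ≈ 8.1·0.823136/9.9 ≈ 6.6674/9.9 ≈ 0.673475
Candidate 1: C₁ = arcsin(0.673475) ≈ 42.3359°  →  A = 180° − 55.4° − 42.3359° ≈ 82.2641° > 0, valid
Candidate 2: C₂ = 180° − C₁ ≈ 137.664°  →  A = 180° − 55.4° − 137.664° ≈ -13.0641° ≤ 0, not a valid triangle

C = 42.34° (one solution)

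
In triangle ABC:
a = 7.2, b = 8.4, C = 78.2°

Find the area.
Two sides and the included angle (SAS): A = ½·a·b·sin(C) = ½·7.2·8.4·sin(78.2°)
sin(78.2°) ≈ 0.978867
A ≈ ½·60.48·0.978867 = 30.24·0.978867 ≈ 29.6009

Area = 29.6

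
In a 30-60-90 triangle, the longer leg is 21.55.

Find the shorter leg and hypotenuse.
In a 30-60-90 triangle the sides are in ratio 1 : √3 : 2, so short leg = long leg/√3 and hypotenuse = 2·(short leg).
Short leg = 21.55/√3 ≈ 21.55/1.73205 ≈ 12.4419
Hypotenuse = 2·12.4419 ≈ 24.8838

Short leg = 12.44, Hypotenuse = 24.88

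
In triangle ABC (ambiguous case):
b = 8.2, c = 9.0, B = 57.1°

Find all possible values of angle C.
b/sin(B) = c/sin(C)  ⇒  sin(C) = c·sin(B)/b = 9.0·sin(57.1°)/8.2
sin(57.1°) ≈ 0.83962
sin(C) ≈ 9.0·0.83962/8.2 ≈ 7.55658/8.2 ≈ 0.921534
Candidate 1: C₁ = arcsin(0.921534) ≈ 67.1514°  →  A = 180° − 57.1° − 67.1514° ≈ 55.7486° > 0, valid
Candidate 2: C₂ = 180° − C₁ ≈ 112.849°  →  A = 180° − 57.1° − 112.849° ≈ 10.0514° > 0, valid

C = 67.15° or C = 112.8° (two solutions)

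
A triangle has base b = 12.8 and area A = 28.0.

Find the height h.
A = ½·b·h  ⇒  h = 2A/b = 2·28.0/12.8 = 56/12.8 ≈ 4.375

h = 4.375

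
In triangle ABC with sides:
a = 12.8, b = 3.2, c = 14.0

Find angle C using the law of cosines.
c² = a² + b² − 2ab·cos(C)  ⇒  cos(C) = (a² + b² − c²)/(2ab)
cos(C) = (12.8² + 3.2² − 14.0²)/(2·12.8·3.2) = (163.84 + 10.24 − 196)/81.92 = -21.92/81.92 ≈ -0.267578
C = arccos(-0.267578) ≈ 105.52°

C = 105.5°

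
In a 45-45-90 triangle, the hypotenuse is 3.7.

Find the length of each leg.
In a 45-45-90 triangle hypotenuse = leg·√2, so leg = hypotenuse/√2.
Leg = 3.7/√2 ≈ 3.7/1.41421 ≈ 2.6163

Each leg = 2.616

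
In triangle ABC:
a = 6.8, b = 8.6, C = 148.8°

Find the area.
Two sides and the included angle (SAS): A = ½·a·b·sin(C) = ½·6.8·8.6·sin(148.8°)
sin(148.8°) ≈ 0.518027
A ≈ ½·58.48·0.518027 = 29.24·0.518027 ≈ 15.1471

Area = 15.15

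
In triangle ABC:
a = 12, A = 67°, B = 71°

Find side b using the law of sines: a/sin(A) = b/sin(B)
a/sin(A) = b/sin(B)  ⇒  b = a·sin(B)/sin(A) = 12·sin(71°)/sin(67°)
sin(71°) ≈ 0.945519, sin(67°) ≈ 0.920505
b ≈ 12·0.945519/0.920505 ≈ 11.3462/0.920505 ≈ 12.3261

b = 12.33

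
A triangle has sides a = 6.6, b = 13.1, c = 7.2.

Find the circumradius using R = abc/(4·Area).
First find the area with Heron's formula.
s = (6.6 + 13.1 + 7.2)/2 = 13.45
Area = √(s(s−a)(s−b)(s−c)) = √(13.45·6.85·0.35·6.25) ≈ √201.54 ≈ 14.1965
abc = 6.6·13.1·7.2 = 622.512
R = abc/(4·Area) ≈ 622.512/(4·14.1965) = 622.512/56.7859 ≈ 10.9624

R = 10.96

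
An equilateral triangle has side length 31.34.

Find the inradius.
r = Area/s with s the semi-perimeter.
Area = (√3/4)·31.34² = (√3/4)·982.1956 ≈ 0.433013·982.1956 ≈ 425.303
s = 3·31.34/2 = 47.01
r ≈ 425.303/47.01 ≈ 9.04708
(Equivalently r = side/(2√3) = 31.34/3.4641 ≈ 9.04708.)

r = 9.047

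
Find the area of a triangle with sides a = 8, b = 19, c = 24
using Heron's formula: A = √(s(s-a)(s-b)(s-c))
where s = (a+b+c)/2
s = (8 + 19 + 24)/2 = 51/2 = 25.5
s − a = 17.5, s − b = 6.5, s − c = 1.5
s(s−a)(s−b)(s−c) = 25.5·17.5·6.5·1.5 = 4350.9375
Area = √4350.9375 ≈ 65.9616

s = 25.5, Area = 65.96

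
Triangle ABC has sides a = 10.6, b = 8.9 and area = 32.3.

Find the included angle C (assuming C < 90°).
Area = ½·a·b·sin(C)  ⇒  sin(C) = 2·Area/(a·b) = 2·32.3/(10.6·8.9) = 64.6/94.34 ≈ 0.684757
C = arcsin(0.684757) ≈ 43.2165° (taking the acute solution since C < 90°)

C = 43.22°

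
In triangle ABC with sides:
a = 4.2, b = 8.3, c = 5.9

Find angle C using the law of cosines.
c² = a² + b² − 2ab·cos(C)  ⇒  cos(C) = (a² + b² − c²)/(2ab)
cos(C) = (4.2² + 8.3² − 5.9²)/(2·4.2·8.3) = (17.64 + 68.89 − 34.81)/69.72 = 51.72/69.72 ≈ 0.741824
C = arccos(0.741824) ≈ 42.1129°

C = 42.11°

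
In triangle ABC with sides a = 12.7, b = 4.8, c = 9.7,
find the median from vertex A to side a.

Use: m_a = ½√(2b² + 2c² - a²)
m_a = ½√(2·4.8² + 2·9.7² − 12.7²) = ½√(2·23.04 + 2·94.09 − 161.29) = ½√(46.08 + 188.18 − 161.29) = ½√72.97
√72.97 ≈ 8.54225, so m_a ≈ 4.27112

m_a = 4.271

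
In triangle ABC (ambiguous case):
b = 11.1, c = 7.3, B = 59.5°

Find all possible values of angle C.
b/sin(B) = c/sin(C)  ⇒  sin(C) = c·sin(B)/b = 7.3·sin(59.5°)/11.1
sin(59.5°) ≈ 0.861629
sin(C) ≈ 7.3·0.861629/11.1 ≈ 6.28989/11.1 ≈ 0.566657
Candidate 1: C₁ = arcsin(0.566657) ≈ 34.5174°  →  A = 180° − 59.5° − 34.5174° ≈ 85.9826° > 0, valid
Candidate 2: C₂ = 180° − C₁ ≈ 145.483°  →  A = 180° − 59.5° − 145.483° ≈ -24.9826° ≤ 0, not a valid triangle

C = 34.52° (one solution)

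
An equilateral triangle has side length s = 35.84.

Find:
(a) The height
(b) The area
(a) The height splits the triangle into two 30-60-90 halves: h = s·√3/2 = 35.84·1.73205/2 ≈ 62.0767/2 ≈ 31.0384
(b) Area = (√3/4)·s² = (√3/4)·35.84² = (√3/4)·1284.5056 ≈ 0.433013·1284.5056 ≈ 556.207

Height = 31.04, Area = 556.2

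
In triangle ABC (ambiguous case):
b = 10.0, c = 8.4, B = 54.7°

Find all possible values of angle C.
b/sin(B) = c/sin(C)  ⇒  sin(C) = c·sin(B)/b = 8.4·sin(54.7°)/10.0
sin(54.7°) ≈ 0.816138
sin(C) ≈ 8.4·0.816138/10.0 ≈ 6.85556/10.0 ≈ 0.685556
Candidate 1: C₁ = arcsin(0.685556) ≈ 43.2793°  →  A = 180° − 54.7° − 43.2793° ≈ 82.0207° > 0, valid
Candidate 2: C₂ = 180° − C₁ ≈ 136.721°  →  A = 180° − 54.7° − 136.721° ≈ -11.4207° ≤ 0, not a valid triangle

C = 43.28° (one solution)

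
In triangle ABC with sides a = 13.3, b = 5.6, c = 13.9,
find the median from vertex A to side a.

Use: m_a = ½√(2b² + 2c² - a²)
m_a = ½√(2·5.6² + 2·13.9² − 13.3²) = ½√(2·31.36 + 2·193.21 − 176.89) = ½√(62.72 + 386.42 − 176.89) = ½√272.25
√272.25 ≈ 16.5, so m_a ≈ 8.25

m_a = 8.25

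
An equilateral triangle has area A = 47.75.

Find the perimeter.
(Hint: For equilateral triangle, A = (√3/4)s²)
A = (√3/4)s²  ⇒  s² = 4A/√3 = 4·47.75/√3 = 191/1.73205 ≈ 110.274
s ≈ √110.274 ≈ 10.5011
Perimeter = 3s ≈ 3·10.5011 ≈ 31.5034

Perimeter = 31.5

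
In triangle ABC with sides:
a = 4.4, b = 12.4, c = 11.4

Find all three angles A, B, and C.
Law of cosines for each angle (a² = 19.36, b² = 153.76, c² = 129.96):
cos(A) = (b² + c² − a²)/(2bc) = (153.76 + 129.96 − 19.36)/(2·12.4·11.4) = 264.36/282.72 ≈ 0.935059  ⇒  A ≈ 20.7623°
cos(B) = (a² + c² − b²)/(2ac) = (19.36 + 129.96 − 153.76)/(2·4.4·11.4) = -4.44/100.32 ≈ -0.0442584  ⇒  B ≈ 92.5366°
cos(C) = (a² + b² − c²)/(2ab) = (19.36 + 153.76 − 129.96)/(2·4.4·12.4) = 43.16/109.12 ≈ 0.395528  ⇒  C ≈ 66.7011°
Check: A + B + C ≈ 180°

A = 20.76°, B = 92.54°, C = 66.7°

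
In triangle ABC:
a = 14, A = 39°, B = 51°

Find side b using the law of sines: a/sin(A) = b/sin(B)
a/sin(A) = b/sin(B)  ⇒  b = a·sin(B)/sin(A) = 14·sin(51°)/sin(39°)
sin(51°) ≈ 0.777146, sin(39°) ≈ 0.62932
b ≈ 14·0.777146/0.62932 ≈ 10.88/0.62932 ≈ 17.2886

b = 17.29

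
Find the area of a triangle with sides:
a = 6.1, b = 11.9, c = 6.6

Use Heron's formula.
s = (6.1 + 11.9 + 6.6)/2 = 24.6/2 = 12.3
s − a = 6.2, s − b = 0.4, s − c = 5.7
s(s−a)(s−b)(s−c) = 12.3·6.2·0.4·5.7 ≈ 173.873
Area = √173.873 ≈ 13.1861

Area = 13.19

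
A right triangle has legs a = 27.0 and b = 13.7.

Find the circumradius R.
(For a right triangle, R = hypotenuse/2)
Hypotenuse c = √(a² + b²) = √(729 + 187.69) = √916.69 ≈ 30.2769
R = c/2 ≈ 30.2769/2 ≈ 15.1384

R = 15.14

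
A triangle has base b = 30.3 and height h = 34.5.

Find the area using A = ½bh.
A = ½·b·h = ½·30.3·34.5 = ½·1045.35 = 522.675

Area = 522.675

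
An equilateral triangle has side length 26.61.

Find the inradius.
r = Area/s with s the semi-perimeter.
Area = (√3/4)·26.61² = (√3/4)·708.0921 ≈ 0.433013·708.0921 ≈ 306.613
s = 3·26.61/2 = 39.915
r ≈ 306.613/39.915 ≈ 7.68165
(Equivalently r = side/(2√3) = 26.61/3.4641 ≈ 7.68165.)

r = 7.682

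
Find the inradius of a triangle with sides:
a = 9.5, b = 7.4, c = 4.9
r = Area/s where s is the semi-perimeter.
s = (9.5 + 7.4 + 4.9)/2 = 21.8/2 = 10.9
Area = √(s(s−a)(s−b)(s−c)) = √(10.9·1.4·3.5·6) ≈ √320.46 ≈ 17.9014
r ≈ 17.9014/10.9 ≈ 1.64233

r = 1.642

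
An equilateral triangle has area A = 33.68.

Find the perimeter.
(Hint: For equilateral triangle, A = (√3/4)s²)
A = (√3/4)s²  ⇒  s² = 4A/√3 = 4·33.68/√3 = 134.72/1.73205 ≈ 77.7806
s ≈ √77.7806 ≈ 8.81933
Perimeter = 3s ≈ 3·8.81933 ≈ 26.458

Perimeter = 26.46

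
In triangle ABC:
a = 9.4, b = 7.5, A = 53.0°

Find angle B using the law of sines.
a/sin(A) = b/sin(B)  ⇒  sin(B) = b·sin(A)/a = 7.5·sin(53.0°)/9.4
sin(53.0°) ≈ 0.798636
sin(B) ≈ 7.5·0.798636/9.4 ≈ 5.98977/9.4 ≈ 0.637209
B = arcsin(0.637209) ≈ 39.584°
(Since b ≤ a we need B ≤ A, so the obtuse alternative 180° − 39.584° ≈ 140.416° is rejected.)

B = 39.58°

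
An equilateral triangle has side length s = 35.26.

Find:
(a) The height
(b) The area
(a) The height splits the triangle into two 30-60-90 halves: h = s·√3/2 = 35.26·1.73205/2 ≈ 61.0721/2 ≈ 30.5361
(b) Area = (√3/4)·s² = (√3/4)·35.26² = (√3/4)·1243.2676 ≈ 0.433013·1243.2676 ≈ 538.351

Height = 30.54, Area = 538.4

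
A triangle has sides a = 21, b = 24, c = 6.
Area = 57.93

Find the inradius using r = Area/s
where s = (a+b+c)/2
s = (21 + 24 + 6)/2 = 51/2 = 25.5
r = Area/s = 57.93/25.5 ≈ 2.27176

r = 2.272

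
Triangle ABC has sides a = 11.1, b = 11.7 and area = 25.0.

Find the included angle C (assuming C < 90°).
Area = ½·a·b·sin(C)  ⇒  sin(C) = 2·Area/(a·b) = 2·25.0/(11.1·11.7) = 50/129.87 ≈ 0.385
C = arcsin(0.385) ≈ 22.6438° (taking the acute solution since C < 90°)

C = 22.64°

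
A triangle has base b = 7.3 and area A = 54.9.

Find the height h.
A = ½·b·h  ⇒  h = 2A/b = 2·54.9/7.3 = 109.8/7.3 ≈ 15.0411

h = 15.04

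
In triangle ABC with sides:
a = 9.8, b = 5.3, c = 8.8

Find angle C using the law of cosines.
c² = a² + b² − 2ab·cos(C)  ⇒  cos(C) = (a² + b² − c²)/(2ab)
cos(C) = (9.8² + 5.3² − 8.8²)/(2·9.8·5.3) = (96.04 + 28.09 − 77.44)/103.88 = 46.69/103.88 ≈ 0.449461
C = arccos(0.449461) ≈ 63.2909°

C = 63.29°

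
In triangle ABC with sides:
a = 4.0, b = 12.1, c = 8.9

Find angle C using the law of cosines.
c² = a² + b² − 2ab·cos(C)  ⇒  cos(C) = (a² + b² − c²)/(2ab)
cos(C) = (4.0² + 12.1² − 8.9²)/(2·4.0·12.1) = (16 + 146.41 − 79.21)/96.8 = 83.2/96.8 ≈ 0.859504
C = arccos(0.859504) ≈ 30.739°

C = 30.74°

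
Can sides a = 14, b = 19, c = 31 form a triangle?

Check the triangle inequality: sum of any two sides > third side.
a + b vs c: 14 + 19 = 33 > 31  ✓
a + c vs b: 14 + 31 = 45 > 19  ✓
b + c vs a: 19 + 31 = 50 > 14  ✓

Yes, triangle inequality satisfied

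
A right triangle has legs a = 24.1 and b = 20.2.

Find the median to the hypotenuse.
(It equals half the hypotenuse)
Hypotenuse c = √(a² + b²) = √(580.81 + 408.04) = √988.85 ≈ 31.446
Median to hypotenuse = c/2 ≈ 31.446/2 ≈ 15.723

Median = 15.72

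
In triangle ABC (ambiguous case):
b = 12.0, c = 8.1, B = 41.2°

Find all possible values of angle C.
b/sin(B) = c/sin(C)  ⇒  sin(C) = c·sin(B)/b = 8.1·sin(41.2°)/12.0
sin(41.2°) ≈ 0.658689
sin(C) ≈ 8.1·0.658689/12.0 ≈ 5.33538/12.0 ≈ 0.444615
Candidate 1: C₁ = arcsin(0.444615) ≈ 26.3987°  →  A = 180° − 41.2° − 26.3987° ≈ 112.401° > 0, valid
Candidate 2: C₂ = 180° − C₁ ≈ 153.601°  →  A = 180° − 41.2° − 153.601° ≈ -14.8013° ≤ 0, not a valid triangle

C = 26.4° (one solution)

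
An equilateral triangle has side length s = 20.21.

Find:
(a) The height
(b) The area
(a) The height splits the triangle into two 30-60-90 halves: h = s·√3/2 = 20.21·1.73205/2 ≈ 35.0047/2 ≈ 17.5024
(b) Area = (√3/4)·s² = (√3/4)·20.21² = (√3/4)·408.4441 ≈ 0.433013·408.4441 ≈ 176.861

Height = 17.5, Area = 176.9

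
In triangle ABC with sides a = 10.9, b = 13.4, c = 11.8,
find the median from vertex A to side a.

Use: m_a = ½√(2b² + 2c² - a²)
m_a = ½√(2·13.4² + 2·11.8² − 10.9²) = ½√(2·179.56 + 2·139.24 − 118.81) = ½√(359.12 + 278.48 − 118.81) = ½√518.79
√518.79 ≈ 22.777, so m_a ≈ 11.3885

m_a = 11.39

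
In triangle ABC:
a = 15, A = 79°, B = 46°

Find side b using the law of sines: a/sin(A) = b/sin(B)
a/sin(A) = b/sin(B)  ⇒  b = a·sin(B)/sin(A) = 15·sin(46°)/sin(79°)
sin(46°) ≈ 0.71934, sin(79°) ≈ 0.981627
b ≈ 15·0.71934/0.981627 ≈ 10.7901/0.981627 ≈ 10.9921

b = 10.99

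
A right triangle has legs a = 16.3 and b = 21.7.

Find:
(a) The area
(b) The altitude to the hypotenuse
(a) The legs are perpendicular, so Area = ½·a·b = ½·16.3·21.7 = ½·353.71 = 176.855
(b) Hypotenuse c = √(a² + b²) = √(265.69 + 470.89) = √736.58 ≈ 27.14
    Area = ½·c·h_c  ⇒  h_c = 2·Area/c = 353.71/27.14 ≈ 13.0328

Area = 176.855, h_c = 13.03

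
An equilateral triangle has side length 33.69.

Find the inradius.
r = Area/s with s the semi-perimeter.
Area = (√3/4)·33.69² = (√3/4)·1135.0161 ≈ 0.433013·1135.0161 ≈ 491.476
s = 3·33.69/2 = 50.535
r ≈ 491.476/50.535 ≈ 9.72547
(Equivalently r = side/(2√3) = 33.69/3.4641 ≈ 9.72547.)

r = 9.725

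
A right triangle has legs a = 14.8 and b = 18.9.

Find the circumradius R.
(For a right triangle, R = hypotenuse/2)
Hypotenuse c = √(a² + b²) = √(219.04 + 357.21) = √576.25 ≈ 24.0052
R = c/2 ≈ 24.0052/2 ≈ 12.0026

R = 12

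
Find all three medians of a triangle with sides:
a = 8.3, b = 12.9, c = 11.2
Median formula: m_a = ½√(2b² + 2c² − a²) (and cyclically). a² = 68.89, b² = 166.41, c² = 125.44.
m_a = ½√(2·166.41 + 2·125.44 − 68.89) = ½√514.81 ≈ ½·22.6894 ≈ 11.3447
m_b = ½√(2·68.89 + 2·125.44 − 166.41) = ½√222.25 ≈ ½·14.9081 ≈ 7.45403
m_c = ½√(2·68.89 + 2·166.41 − 125.44) = ½√345.16 ≈ ½·18.5785 ≈ 9.28924

m_a = 11.34, m_b = 7.454, m_c = 9.289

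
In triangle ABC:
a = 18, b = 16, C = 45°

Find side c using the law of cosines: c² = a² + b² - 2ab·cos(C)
c² = 18² + 16² − 2·18·16·cos(45°)
cos(45°) ≈ 0.707107
c² ≈ 324 + 256 − 576·(0.707107) ≈ 580 − 407.294 ≈ 172.706
c ≈ √172.706 ≈ 13.1418

c = 13.14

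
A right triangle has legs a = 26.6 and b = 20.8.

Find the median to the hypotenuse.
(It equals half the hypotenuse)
Hypotenuse c = √(a² + b²) = √(707.56 + 432.64) = √1140.2 ≈ 33.7668
Median to hypotenuse = c/2 ≈ 33.7668/2 ≈ 16.8834

Median = 16.88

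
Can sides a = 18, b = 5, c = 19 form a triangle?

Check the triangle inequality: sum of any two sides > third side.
a + b vs c: 18 + 5 = 23 > 19  ✓
a + c vs b: 18 + 19 = 37 > 5  ✓
b + c vs a: 5 + 19 = 24 > 18  ✓

Yes, triangle inequality satisfied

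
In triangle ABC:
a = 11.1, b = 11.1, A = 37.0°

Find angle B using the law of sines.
a/sin(A) = b/sin(B)  ⇒  sin(B) = b·sin(A)/a = 11.1·sin(37.0°)/11.1
sin(37.0°) ≈ 0.601815
sin(B) ≈ 11.1·0.601815/11.1 ≈ 6.68015/11.1 ≈ 0.601815
B = arcsin(0.601815) ≈ 37°
(Since b ≤ a we need B ≤ A, so the obtuse alternative 180° − 37° ≈ 143° is rejected.)

B = 37°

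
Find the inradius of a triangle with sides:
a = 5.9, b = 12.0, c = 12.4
r = Area/s where s is the semi-perimeter.
s = (5.9 + 12.0 + 12.4)/2 = 30.3/2 = 15.15
Area = √(s(s−a)(s−b)(s−c)) = √(15.15·9.25·3.15·2.75) ≈ √1213.94 ≈ 34.8417
r ≈ 34.8417/15.15 ≈ 2.29978

r = 2.3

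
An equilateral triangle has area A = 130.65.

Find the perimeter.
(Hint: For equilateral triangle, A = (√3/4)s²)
A = (√3/4)s²  ⇒  s² = 4A/√3 = 4·130.65/√3 = 522.6/1.73205 ≈ 301.723
s ≈ √301.723 ≈ 17.3702
Perimeter = 3s ≈ 3·17.3702 ≈ 52.1105

Perimeter = 52.11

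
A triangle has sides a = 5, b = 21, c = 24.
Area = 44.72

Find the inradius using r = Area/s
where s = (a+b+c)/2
s = (5 + 21 + 24)/2 = 50/2 = 25
r = Area/s = 44.72/25 ≈ 1.7888

r = 1.789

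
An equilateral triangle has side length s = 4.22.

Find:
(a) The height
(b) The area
(a) The height splits the triangle into two 30-60-90 halves: h = s·√3/2 = 4.22·1.73205/2 ≈ 7.30925/2 ≈ 3.65463
(b) Area = (√3/4)·s² = (√3/4)·4.22² = (√3/4)·17.8084 ≈ 0.433013·17.8084 ≈ 7.71126

Height = 3.655, Area = 7.711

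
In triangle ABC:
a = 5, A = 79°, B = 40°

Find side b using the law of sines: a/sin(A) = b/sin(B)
a/sin(A) = b/sin(B)  ⇒  b = a·sin(B)/sin(A) = 5·sin(40°)/sin(79°)
sin(40°) ≈ 0.642788, sin(79°) ≈ 0.981627
b ≈ 5·0.642788/0.981627 ≈ 3.21394/0.981627 ≈ 3.27409

b = 3.274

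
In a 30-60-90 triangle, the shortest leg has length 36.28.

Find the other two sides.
In a 30-60-90 triangle the sides are in ratio 1 : √3 : 2 (short leg : long leg : hypotenuse).
Long leg = 36.28·√3 ≈ 36.28·1.73205 ≈ 62.8388
Hypotenuse = 2·36.28 = 72.56

Long leg = 36.28√3 = 62.84, Hypotenuse = 72.56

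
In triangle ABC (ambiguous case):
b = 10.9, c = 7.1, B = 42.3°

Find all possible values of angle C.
b/sin(B) = c/sin(C)  ⇒  sin(C) = c·sin(B)/b = 7.1·sin(42.3°)/10.9
sin(42.3°) ≈ 0.673013
sin(C) ≈ 7.1·0.673013/10.9 ≈ 4.77839/10.9 ≈ 0.438384
Candidate 1: C₁ = arcsin(0.438384) ≈ 26.0008°  →  A = 180° − 42.3° − 26.0008° ≈ 111.699° > 0, valid
Candidate 2: C₂ = 180° − C₁ ≈ 153.999°  →  A = 180° − 42.3° − 153.999° ≈ -16.2992° ≤ 0, not a valid triangle

C = 26° (one solution)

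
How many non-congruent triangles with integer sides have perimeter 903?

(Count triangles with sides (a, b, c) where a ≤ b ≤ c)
Let a ≤ b ≤ c with a + b + c = 903. The only binding inequality is a + b > c, i.e. 903 − c > c, so c < 903/2; and c ≥ 903/3 since c is the largest side.
So 301 ≤ c ≤ 451. For each c, b runs from ⌈(903 − c)/2⌉ up to c (then a = 903 − b − c satisfies 1 ≤ a ≤ b automatically), giving c − ⌈(903 − c)/2⌉ + 1 choices.
Summing over c: 1 + 2 + 4 + 5 + … + 224 + 226  (151 terms, c = 301, …, 451) = 17101
Check (closed form: nearest integer to p²/48 for even p, (p+3)²/48 for odd p): (903+3)²/48 = 906²/48 = 820836/48 ≈ 17100.75 → 17101

17101 triangles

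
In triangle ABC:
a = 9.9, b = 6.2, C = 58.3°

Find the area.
Two sides and the included angle (SAS): A = ½·a·b·sin(C) = ½·9.9·6.2·sin(58.3°)
sin(58.3°) ≈ 0.850811
A ≈ ½·61.38·0.850811 = 30.69·0.850811 ≈ 26.1114

Area = 26.11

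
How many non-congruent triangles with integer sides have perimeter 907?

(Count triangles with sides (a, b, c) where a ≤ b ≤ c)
Let a ≤ b ≤ c with a + b + c = 907. The only binding inequality is a + b > c, i.e. 907 − c > c, so c < 907/2; and c ≥ 907/3 since c is the largest side.
So 303 ≤ c ≤ 453. For each c, b runs from ⌈(907 − c)/2⌉ up to c (then a = 907 − b − c satisfies 1 ≤ a ≤ b automatically), giving c − ⌈(907 − c)/2⌉ + 1 choices.
Summing over c: 2 + 3 + 5 + 6 + … + 225 + 227  (151 terms, c = 303, …, 453) = 17252
Check (closed form: nearest integer to p²/48 for even p, (p+3)²/48 for odd p): (907+3)²/48 = 910²/48 = 828100/48 ≈ 17252.08 → 17252

17252 triangles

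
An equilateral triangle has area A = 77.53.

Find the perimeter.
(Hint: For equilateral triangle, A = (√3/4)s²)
A = (√3/4)s²  ⇒  s² = 4A/√3 = 4·77.53/√3 = 310.12/1.73205 ≈ 179.048
s ≈ √179.048 ≈ 13.3809
Perimeter = 3s ≈ 3·13.3809 ≈ 40.1426

Perimeter = 40.14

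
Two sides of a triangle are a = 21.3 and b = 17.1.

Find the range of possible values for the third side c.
Triangle inequality: |a − b| < c < a + b
|a − b| = |21.3 − 17.1| = 4.2
a + b = 21.3 + 17.1 = 38.4

4.2 < c < 38.4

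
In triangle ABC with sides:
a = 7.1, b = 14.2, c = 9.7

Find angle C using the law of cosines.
c² = a² + b² − 2ab·cos(C)  ⇒  cos(C) = (a² + b² − c²)/(2ab)
cos(C) = (7.1² + 14.2² − 9.7²)/(2·7.1·14.2) = (50.41 + 201.64 − 94.09)/201.64 = 157.96/201.64 ≈ 0.783376
C = arccos(0.783376) ≈ 38.4292°

C = 38.43°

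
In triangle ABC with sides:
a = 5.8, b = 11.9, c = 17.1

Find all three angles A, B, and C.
Law of cosines for each angle (a² = 33.64, b² = 141.61, c² = 292.41):
cos(A) = (b² + c² − a²)/(2bc) = (141.61 + 292.41 − 33.64)/(2·11.9·17.1) = 400.38/406.98 ≈ 0.983783  ⇒  A ≈ 10.3327°
cos(B) = (a² + c² − b²)/(2ac) = (33.64 + 292.41 − 141.61)/(2·5.8·17.1) = 184.44/198.36 ≈ 0.929825  ⇒  B ≈ 21.5925°
cos(C) = (a² + b² − c²)/(2ab) = (33.64 + 141.61 − 292.41)/(2·5.8·11.9) = -117.16/138.04 ≈ -0.848739  ⇒  C ≈ 148.075°
Check: A + B + C ≈ 180°

A = 10.33°, B = 21.59°, C = 148.1°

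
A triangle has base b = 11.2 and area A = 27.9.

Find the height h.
A = ½·b·h  ⇒  h = 2A/b = 2·27.9/11.2 = 55.8/11.2 ≈ 4.98214

h = 4.982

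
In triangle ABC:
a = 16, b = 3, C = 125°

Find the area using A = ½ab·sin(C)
A = ½·a·b·sin(C) = ½·16·3·sin(125°)
sin(125°) ≈ 0.819152
A ≈ ½·48·0.819152 = 24·0.819152 ≈ 19.6596

Area = 19.66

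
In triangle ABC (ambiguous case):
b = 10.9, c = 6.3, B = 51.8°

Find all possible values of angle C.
b/sin(B) = c/sin(C)  ⇒  sin(C) = c·sin(B)/b = 6.3·sin(51.8°)/10.9
sin(51.8°) ≈ 0.785857
sin(C) ≈ 6.3·0.785857/10.9 ≈ 4.9509/10.9 ≈ 0.454211
Candidate 1: C₁ = arcsin(0.454211) ≈ 27.0142°  →  A = 180° − 51.8° − 27.0142° ≈ 101.186° > 0, valid
Candidate 2: C₂ = 180° − C₁ ≈ 152.986°  →  A = 180° − 51.8° − 152.986° ≈ -24.7858° ≤ 0, not a valid triangle

C = 27.01° (one solution)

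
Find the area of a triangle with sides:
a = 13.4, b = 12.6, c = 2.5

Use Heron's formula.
s = (13.4 + 12.6 + 2.5)/2 = 28.5/2 = 14.25
s − a = 0.85, s − b = 1.65, s − c = 11.75
s(s−a)(s−b)(s−c) = 14.25·0.85·1.65·11.75 ≈ 234.831
Area = √234.831 ≈ 15.3242

Area = 15.32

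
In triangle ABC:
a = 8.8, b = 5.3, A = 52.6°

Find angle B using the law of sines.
a/sin(A) = b/sin(B)  ⇒  sin(B) = b·sin(A)/a = 5.3·sin(52.6°)/8.8
sin(52.6°) ≈ 0.794415
sin(B) ≈ 5.3·0.794415/8.8 ≈ 4.2104/8.8 ≈ 0.478454
B = arcsin(0.478454) ≈ 28.5845°
(Since b ≤ a we need B ≤ A, so the obtuse alternative 180° − 28.5845° ≈ 151.416° is rejected.)

B = 28.58°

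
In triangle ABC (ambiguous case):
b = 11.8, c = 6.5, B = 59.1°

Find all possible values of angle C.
b/sin(B) = c/sin(C)  ⇒  sin(C) = c·sin(B)/b = 6.5·sin(59.1°)/11.8
sin(59.1°) ≈ 0.858065
sin(C) ≈ 6.5·0.858065/11.8 ≈ 5.57742/11.8 ≈ 0.472663
Candidate 1: C₁ = arcsin(0.472663) ≈ 28.2073°  →  A = 180° − 59.1° − 28.2073° ≈ 92.6927° > 0, valid
Candidate 2: C₂ = 180° − C₁ ≈ 151.793°  →  A = 180° − 59.1° − 151.793° ≈ -30.8927° ≤ 0, not a valid triangle

C = 28.21° (one solution)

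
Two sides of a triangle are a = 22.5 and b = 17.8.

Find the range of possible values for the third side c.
Triangle inequality: |a − b| < c < a + b
|a − b| = |22.5 − 17.8| = 4.7
a + b = 22.5 + 17.8 = 40.3

4.7 < c < 40.3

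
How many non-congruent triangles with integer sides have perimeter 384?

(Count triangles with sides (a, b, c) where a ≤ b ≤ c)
Let a ≤ b ≤ c with a + b + c = 384. The only binding inequality is a + b > c, i.e. 384 − c > c, so c < 384/2; and c ≥ 384/3 since c is the largest side.
So 128 ≤ c ≤ 191. For each c, b runs from ⌈(384 − c)/2⌉ up to c (then a = 384 − b − c satisfies 1 ≤ a ≤ b automatically), giving c − ⌈(384 − c)/2⌉ + 1 choices.
Summing over c: 1 + 2 + 4 + 5 + … + 94 + 95  (64 terms, c = 128, …, 191) = 3072
Check (closed form: nearest integer to p²/48 for even p, (p+3)²/48 for odd p): 384²/48 = 147456/48 ≈ 3072.00 → 3072

3072 triangles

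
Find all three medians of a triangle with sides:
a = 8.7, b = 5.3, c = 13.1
Median formula: m_a = ½√(2b² + 2c² − a²) (and cyclically). a² = 75.69, b² = 28.09, c² = 171.61.
m_a = ½√(2·28.09 + 2·171.61 − 75.69) = ½√323.71 ≈ ½·17.9919 ≈ 8.99597
m_b = ½√(2·75.69 + 2·171.61 − 28.09) = ½√466.51 ≈ ½·21.5988 ≈ 10.7994
m_c = ½√(2·75.69 + 2·28.09 − 171.61) = ½√35.95 ≈ ½·5.99583 ≈ 2.99792

m_a = 8.996, m_b = 10.8, m_c = 2.998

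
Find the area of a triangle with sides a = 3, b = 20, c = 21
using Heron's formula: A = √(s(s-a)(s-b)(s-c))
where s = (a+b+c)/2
s = (3 + 20 + 21)/2 = 44/2 = 22
s − a = 19, s − b = 2, s − c = 1
s(s−a)(s−b)(s−c) = 22·19·2·1 = 836
Area = √836 ≈ 28.9137

s = 22.0, Area = 28.91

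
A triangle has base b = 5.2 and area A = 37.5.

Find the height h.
A = ½·b·h  ⇒  h = 2A/b = 2·37.5/5.2 = 75/5.2 ≈ 14.4231

h = 14.42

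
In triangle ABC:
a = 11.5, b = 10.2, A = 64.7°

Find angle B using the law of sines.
a/sin(A) = b/sin(B)  ⇒  sin(B) = b·sin(A)/a = 10.2·sin(64.7°)/11.5
sin(64.7°) ≈ 0.904083
sin(B) ≈ 10.2·0.904083/11.5 ≈ 9.22164/11.5 ≈ 0.801882
B = arcsin(0.801882) ≈ 53.3102°
(Since b ≤ a we need B ≤ A, so the obtuse alternative 180° − 53.3102° ≈ 126.69° is rejected.)

B = 53.31°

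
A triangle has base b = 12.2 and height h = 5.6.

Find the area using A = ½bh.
A = ½·b·h = ½·12.2·5.6 = ½·68.32 = 34.16

Area = 34.16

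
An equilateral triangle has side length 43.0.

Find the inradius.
r = Area/s with s the semi-perimeter.
Area = (√3/4)·43.0² = (√3/4)·1849 ≈ 0.433013·1849 ≈ 800.64
s = 3·43.0/2 = 64.5
r ≈ 800.64/64.5 ≈ 12.413
(Equivalently r = side/(2√3) = 43.0/3.4641 ≈ 12.413.)

r = 12.41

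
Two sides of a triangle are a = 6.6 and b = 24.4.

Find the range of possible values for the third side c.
Triangle inequality: |a − b| < c < a + b
|a − b| = |6.6 − 24.4| = 17.8
a + b = 6.6 + 24.4 = 31

17.8 < c < 31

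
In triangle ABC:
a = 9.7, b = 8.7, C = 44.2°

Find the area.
Two sides and the included angle (SAS): A = ½·a·b·sin(C) = ½·9.7·8.7·sin(44.2°)
sin(44.2°) ≈ 0.697165
A ≈ ½·84.39·0.697165 = 42.195·0.697165 ≈ 29.4169

Area = 29.42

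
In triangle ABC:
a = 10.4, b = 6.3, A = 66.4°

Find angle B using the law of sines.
a/sin(A) = b/sin(B)  ⇒  sin(B) = b·sin(A)/a = 6.3·sin(66.4°)/10.4
sin(66.4°) ≈ 0.916363
sin(B) ≈ 6.3·0.916363/10.4 ≈ 5.77309/10.4 ≈ 0.555104
B = arcsin(0.555104) ≈ 33.7179°
(Since b ≤ a we need B ≤ A, so the obtuse alternative 180° − 33.7179° ≈ 146.282° is rejected.)

B = 33.72°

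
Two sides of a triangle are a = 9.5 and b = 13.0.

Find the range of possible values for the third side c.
Triangle inequality: |a − b| < c < a + b
|a − b| = |9.5 − 13.0| = 3.5
a + b = 9.5 + 13.0 = 22.5

3.5 < c < 22.5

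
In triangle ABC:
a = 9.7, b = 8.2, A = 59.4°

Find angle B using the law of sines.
a/sin(A) = b/sin(B)  ⇒  sin(B) = b·sin(A)/a = 8.2·sin(59.4°)/9.7
sin(59.4°) ≈ 0.860742
sin(B) ≈ 8.2·0.860742/9.7 ≈ 7.05808/9.7 ≈ 0.727638
B = arcsin(0.727638) ≈ 46.6887°
(Since b ≤ a we need B ≤ A, so the obtuse alternative 180° − 46.6887° ≈ 133.311° is rejected.)

B = 46.69°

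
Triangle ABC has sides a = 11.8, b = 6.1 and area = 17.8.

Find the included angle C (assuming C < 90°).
Area = ½·a·b·sin(C)  ⇒  sin(C) = 2·Area/(a·b) = 2·17.8/(11.8·6.1) = 35.6/71.98 ≈ 0.494582
C = arcsin(0.494582) ≈ 29.6422° (taking the acute solution since C < 90°)

C = 29.64°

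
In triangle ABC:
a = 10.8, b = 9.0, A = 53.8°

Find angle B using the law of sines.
a/sin(A) = b/sin(B)  ⇒  sin(B) = b·sin(A)/a = 9.0·sin(53.8°)/10.8
sin(53.8°) ≈ 0.80696
sin(B) ≈ 9.0·0.80696/10.8 ≈ 7.26264/10.8 ≈ 0.672467
B = arcsin(0.672467) ≈ 42.2578°
(Since b ≤ a we need B ≤ A, so the obtuse alternative 180° − 42.2578° ≈ 137.742° is rejected.)

B = 42.26°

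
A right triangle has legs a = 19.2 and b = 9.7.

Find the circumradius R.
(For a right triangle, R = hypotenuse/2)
Hypotenuse c = √(a² + b²) = √(368.64 + 94.09) = √462.73 ≈ 21.5112
R = c/2 ≈ 21.5112/2 ≈ 10.7556

R = 10.76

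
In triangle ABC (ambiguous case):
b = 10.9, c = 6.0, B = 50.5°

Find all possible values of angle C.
b/sin(B) = c/sin(C)  ⇒  sin(C) = c·sin(B)/b = 6.0·sin(50.5°)/10.9
sin(50.5°) ≈ 0.771625
sin(C) ≈ 6.0·0.771625/10.9 ≈ 4.62975/10.9 ≈ 0.424747
Candidate 1: C₁ = arcsin(0.424747) ≈ 25.1347°  →  A = 180° − 50.5° − 25.1347° ≈ 104.365° > 0, valid
Candidate 2: C₂ = 180° − C₁ ≈ 154.865°  →  A = 180° − 50.5° − 154.865° ≈ -25.3653° ≤ 0, not a valid triangle

C = 25.13° (one solution)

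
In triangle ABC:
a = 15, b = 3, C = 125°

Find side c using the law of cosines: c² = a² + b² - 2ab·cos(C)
c² = 15² + 3² − 2·15·3·cos(125°)
cos(125°) ≈ -0.573576
c² ≈ 225 + 9 − 90·(-0.573576) ≈ 234 + 51.6219 ≈ 285.622
c ≈ √285.622 ≈ 16.9004

c = 16.9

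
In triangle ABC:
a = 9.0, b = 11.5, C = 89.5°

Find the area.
Two sides and the included angle (SAS): A = ½·a·b·sin(C) = ½·9.0·11.5·sin(89.5°)
sin(89.5°) ≈ 0.999962
A ≈ ½·103.5·0.999962 = 51.75·0.999962 ≈ 51.748

Area = 51.75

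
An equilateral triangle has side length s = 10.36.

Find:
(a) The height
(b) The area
(a) The height splits the triangle into two 30-60-90 halves: h = s·√3/2 = 10.36·1.73205/2 ≈ 17.944/2 ≈ 8.97202
(b) Area = (√3/4)·s² = (√3/4)·10.36² = (√3/4)·107.3296 ≈ 0.433013·107.3296 ≈ 46.4751

Height = 8.972, Area = 46.48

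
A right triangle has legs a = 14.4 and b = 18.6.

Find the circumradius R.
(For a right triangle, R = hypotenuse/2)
Hypotenuse c = √(a² + b²) = √(207.36 + 345.96) = √553.32 ≈ 23.5228
R = c/2 ≈ 23.5228/2 ≈ 11.7614

R = 11.76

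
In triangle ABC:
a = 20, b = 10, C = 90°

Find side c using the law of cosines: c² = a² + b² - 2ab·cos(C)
c² = 20² + 10² − 2·20·10·cos(90°)
cos(90°) ≈ 0
c² ≈ 400 + 100 − 400·(0) ≈ 500 − 0 ≈ 500
c ≈ √500 ≈ 22.3607

c = 22.36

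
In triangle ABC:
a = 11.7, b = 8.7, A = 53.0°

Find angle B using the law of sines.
a/sin(A) = b/sin(B)  ⇒  sin(B) = b·sin(A)/a = 8.7·sin(53.0°)/11.7
sin(53.0°) ≈ 0.798636
sin(B) ≈ 8.7·0.798636/11.7 ≈ 6.94813/11.7 ≈ 0.593857
B = arcsin(0.593857) ≈ 36.4312°
(Since b ≤ a we need B ≤ A, so the obtuse alternative 180° − 36.4312° ≈ 143.569° is rejected.)

B = 36.43°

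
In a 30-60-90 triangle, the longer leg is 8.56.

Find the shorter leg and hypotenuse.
In a 30-60-90 triangle the sides are in ratio 1 : √3 : 2, so short leg = long leg/√3 and hypotenuse = 2·(short leg).
Short leg = 8.56/√3 ≈ 8.56/1.73205 ≈ 4.94212
Hypotenuse = 2·4.94212 ≈ 9.88424

Short leg = 4.942, Hypotenuse = 9.884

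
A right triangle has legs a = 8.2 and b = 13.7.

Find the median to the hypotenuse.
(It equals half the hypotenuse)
Hypotenuse c = √(a² + b²) = √(67.24 + 187.69) = √254.93 ≈ 15.9665
Median to hypotenuse = c/2 ≈ 15.9665/2 ≈ 7.98326

Median = 7.983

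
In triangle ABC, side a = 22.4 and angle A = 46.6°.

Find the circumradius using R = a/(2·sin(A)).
R = a/(2·sin(A)) = 22.4/(2·sin(46.6°))
sin(46.6°) ≈ 0.726575
R ≈ 22.4/(2·0.726575) = 22.4/1.45315 ≈ 15.4148

R = 15.41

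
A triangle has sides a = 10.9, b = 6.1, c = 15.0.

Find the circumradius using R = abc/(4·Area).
First find the area with Heron's formula.
s = (10.9 + 6.1 + 15.0)/2 = 16
Area = √(s(s−a)(s−b)(s−c)) = √(16·5.1·9.9·1) ≈ √807.84 ≈ 28.4225
abc = 10.9·6.1·15.0 = 997.35
R = abc/(4·Area) ≈ 997.35/(4·28.4225) = 997.35/113.69 ≈ 8.77253

R = 8.773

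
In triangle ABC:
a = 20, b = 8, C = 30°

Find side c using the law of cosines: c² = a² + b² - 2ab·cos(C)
c² = 20² + 8² − 2·20·8·cos(30°)
cos(30°) ≈ 0.866025
c² ≈ 400 + 64 − 320·(0.866025) ≈ 464 − 277.128 ≈ 186.872
c ≈ √186.872 ≈ 13.6701

c = 13.67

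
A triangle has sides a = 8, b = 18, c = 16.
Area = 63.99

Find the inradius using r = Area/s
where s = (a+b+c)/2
s = (8 + 18 + 16)/2 = 42/2 = 21
r = Area/s = 63.99/21 ≈ 3.04714

r = 3.047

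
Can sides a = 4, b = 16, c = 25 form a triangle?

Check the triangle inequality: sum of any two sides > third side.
a + b vs c: 4 + 16 = 20 ≤ 25  ✗
a + c vs b: 4 + 25 = 29 > 16  ✓
b + c vs a: 16 + 25 = 41 > 4  ✓

No: 4 + 16 = 20 is not > 25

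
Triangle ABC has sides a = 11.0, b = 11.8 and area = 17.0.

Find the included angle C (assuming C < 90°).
Area = ½·a·b·sin(C)  ⇒  sin(C) = 2·Area/(a·b) = 2·17.0/(11.0·11.8) = 34/129.8 ≈ 0.261941
C = arcsin(0.261941) ≈ 15.1853° (taking the acute solution since C < 90°)

C = 15.19°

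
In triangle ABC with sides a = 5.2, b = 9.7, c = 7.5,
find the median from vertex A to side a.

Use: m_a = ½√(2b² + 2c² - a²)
m_a = ½√(2·9.7² + 2·7.5² − 5.2²) = ½√(2·94.09 + 2·56.25 − 27.04) = ½√(188.18 + 112.5 − 27.04) = ½√273.64
√273.64 ≈ 16.5421, so m_a ≈ 8.27103

m_a = 8.271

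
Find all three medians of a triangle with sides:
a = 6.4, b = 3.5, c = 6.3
Median formula: m_a = ½√(2b² + 2c² − a²) (and cyclically). a² = 40.96, b² = 12.25, c² = 39.69.
m_a = ½√(2·12.25 + 2·39.69 − 40.96) = ½√62.92 ≈ ½·7.93221 ≈ 3.96611
m_b = ½√(2·40.96 + 2·39.69 − 12.25) = ½√149.05 ≈ ½·12.2086 ≈ 6.1043
m_c = ½√(2·40.96 + 2·12.25 − 39.69) = ½√66.73 ≈ ½·8.16884 ≈ 4.08442

m_a = 3.966, m_b = 6.104, m_c = 4.084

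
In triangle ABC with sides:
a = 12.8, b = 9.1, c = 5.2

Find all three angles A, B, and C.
Law of cosines for each angle (a² = 163.84, b² = 82.81, c² = 27.04):
cos(A) = (b² + c² − a²)/(2bc) = (82.81 + 27.04 − 163.84)/(2·9.1·5.2) = -53.99/94.64 ≈ -0.570478  ⇒  A ≈ 124.784°
cos(B) = (a² + c² − b²)/(2ac) = (163.84 + 27.04 − 82.81)/(2·12.8·5.2) = 108.07/133.12 ≈ 0.811824  ⇒  B ≈ 35.7255°
cos(C) = (a² + b² − c²)/(2ab) = (163.84 + 82.81 − 27.04)/(2·12.8·9.1) = 219.61/232.96 ≈ 0.942694  ⇒  C ≈ 19.491°
Check: A + B + C ≈ 180°

A = 124.8°, B = 35.73°, C = 19.49°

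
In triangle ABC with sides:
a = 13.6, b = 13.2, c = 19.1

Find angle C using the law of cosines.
c² = a² + b² − 2ab·cos(C)  ⇒  cos(C) = (a² + b² − c²)/(2ab)
cos(C) = (13.6² + 13.2² − 19.1²)/(2·13.6·13.2) = (184.96 + 174.24 − 364.81)/359.04 = -5.61/359.04 ≈ -0.015625
C = arccos(-0.015625) ≈ 90.8953°

C = 90.9°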